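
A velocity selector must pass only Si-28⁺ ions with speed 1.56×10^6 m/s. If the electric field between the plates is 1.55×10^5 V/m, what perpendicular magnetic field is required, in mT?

B ≈ 99.4 mT

qE = qvB ⇒ B = E/v = (1.55×10^5) / (1.56×10^6) = 0.0994 T.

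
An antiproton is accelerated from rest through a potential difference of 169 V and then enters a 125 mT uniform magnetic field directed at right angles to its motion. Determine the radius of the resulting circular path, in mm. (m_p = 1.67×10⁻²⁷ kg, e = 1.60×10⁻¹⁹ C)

r ≈ 15.0 mm

The kinetic energy gained is K = qV = (1×1.60×10^-19)(169) = 2.70×10^-17 J.
v = √(2K/m) = 1.80×10^5 m/s.
r = mv/(qB) = (1.67×10^-27)(1.80×10^5) / [(1×1.60×10^-19)(0.125)] = 0.0150 m.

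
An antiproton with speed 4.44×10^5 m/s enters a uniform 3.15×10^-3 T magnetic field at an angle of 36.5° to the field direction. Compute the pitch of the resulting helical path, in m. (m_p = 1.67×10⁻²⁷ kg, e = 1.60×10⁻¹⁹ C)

The velocity component along B is v∥ = v cos36.5° = 3.57×10^5 m/s.
The cyclotron period T = 2πm/(qB) = 2.08×10^-5 s is set by m, q, B alone.
Pitch = v∥·T = (3.57×10^5)(2.08×10^-5) = 7.43 m.

pitch ≈ 7.43 m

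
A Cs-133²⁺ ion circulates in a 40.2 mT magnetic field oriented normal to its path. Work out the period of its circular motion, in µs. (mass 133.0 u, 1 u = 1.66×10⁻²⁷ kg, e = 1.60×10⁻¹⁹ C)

The cyclotron period is independent of speed: T = 2πm/(qB).
T = 2π(2.21×10^-25) / [(2×1.60×10^-19)(0.0402)] = 1.08×10^-4 s.

T ≈ 108 µs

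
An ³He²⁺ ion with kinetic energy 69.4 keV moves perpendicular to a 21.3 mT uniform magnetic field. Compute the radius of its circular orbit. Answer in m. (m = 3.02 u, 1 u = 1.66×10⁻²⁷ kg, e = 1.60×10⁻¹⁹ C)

Convert the energy: K = 69.4 keV = 1.11×10^-14 J.
v = √(2K/m) = √(2·1.11×10^-14/5.01×10^-27) = 2.10×10^6 m/s.
r = mv/(qB) = (5.01×10^-27)(2.10×10^6) / [(2×1.60×10^-19)(0.0213)] = 1.55 m.

r ≈ 1.55 m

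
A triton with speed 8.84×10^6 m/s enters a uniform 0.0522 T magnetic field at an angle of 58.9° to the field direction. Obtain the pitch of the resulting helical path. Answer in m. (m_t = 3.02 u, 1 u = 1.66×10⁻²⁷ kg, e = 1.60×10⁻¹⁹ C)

pitch ≈ 17.2 m

The velocity component along B is v∥ = v cos58.9° = 4.57×10^6 m/s.
The cyclotron period T = 2πm/(qB) = 3.77×10^-6 s is set by m, q, B alone.
Pitch = v∥·T = (4.57×10^6)(3.77×10^-6) = 17.2 m.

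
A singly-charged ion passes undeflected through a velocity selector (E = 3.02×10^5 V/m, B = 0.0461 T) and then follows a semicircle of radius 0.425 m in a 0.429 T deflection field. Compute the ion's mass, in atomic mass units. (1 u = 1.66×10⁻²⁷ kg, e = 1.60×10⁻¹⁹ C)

m ≈ 2.68 u

v = E/B₁ = 6.55×10^6 m/s.
From r = mv/(qB₂), m = qB₂r/v = (1×1.60×10^-19)(0.429)(0.425) / (6.55×10^6) = 4.45×10^-27 kg.
In atomic mass units: m = 4.45×10^-27 / 1.66×10^-27 = 2.68 u.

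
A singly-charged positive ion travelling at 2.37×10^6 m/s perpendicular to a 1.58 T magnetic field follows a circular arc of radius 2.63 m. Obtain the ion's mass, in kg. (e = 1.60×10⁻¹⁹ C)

qvB = mv²/r ⇒ m = qBr/v.
m = (1×1.60×10^-19)(1.58)(2.63) / (2.37×10^6) = 2.81×10^-25 kg.

m ≈ 2.81×10^-25 kg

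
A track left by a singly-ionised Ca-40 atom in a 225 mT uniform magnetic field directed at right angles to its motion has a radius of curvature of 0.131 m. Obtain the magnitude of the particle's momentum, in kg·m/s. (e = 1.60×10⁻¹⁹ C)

Since qvB = mv²/r, the momentum p = mv = qBr.
p = (1×1.60×10^-19)(0.225)(0.131) = 4.72×10^-21 kg·m/s.

p ≈ 4.72×10^-21 kg·m/s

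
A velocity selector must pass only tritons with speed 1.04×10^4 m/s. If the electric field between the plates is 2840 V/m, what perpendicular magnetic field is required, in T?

qE = qvB ⇒ B = E/v = (2840) / (1.04×10^4) = 0.273 T.

B ≈ 0.273 T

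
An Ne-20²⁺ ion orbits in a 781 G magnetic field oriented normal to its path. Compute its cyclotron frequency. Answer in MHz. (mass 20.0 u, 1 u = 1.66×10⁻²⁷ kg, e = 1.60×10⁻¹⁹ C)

f = qB/(2πm) = (2×1.60×10^-19)(0.0781) / [2π(3.32×10^-26)] = 1.20×10^5 Hz.

f ≈ 0.120 MHz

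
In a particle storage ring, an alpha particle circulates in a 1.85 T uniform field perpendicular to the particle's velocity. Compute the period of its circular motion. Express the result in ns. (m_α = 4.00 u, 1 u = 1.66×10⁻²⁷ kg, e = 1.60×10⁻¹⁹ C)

The cyclotron period is independent of speed: T = 2πm/(qB).
T = 2π(6.64×10^-27) / [(2×1.60×10^-19)(1.85)] = 7.05×10^-8 s.

T ≈ 70.5 ns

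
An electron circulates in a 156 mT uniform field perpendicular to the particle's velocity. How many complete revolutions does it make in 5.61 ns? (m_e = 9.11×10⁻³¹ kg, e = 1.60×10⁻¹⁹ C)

N = 24

T = 2πm/(qB) = 2π(9.11×10^-31) / [(1×1.60×10^-19)(0.156)] = 2.2933×10^-10 s.
N = t/T = 5.61×10^-9 / 2.2933×10^-10 ≈ 24.46, so 24 complete revolutions.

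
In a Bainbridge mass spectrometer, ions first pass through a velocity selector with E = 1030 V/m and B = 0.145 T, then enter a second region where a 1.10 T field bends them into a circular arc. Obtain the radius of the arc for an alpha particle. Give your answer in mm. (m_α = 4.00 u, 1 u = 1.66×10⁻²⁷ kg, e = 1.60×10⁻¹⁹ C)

The selector passes v = E/B = 1030/0.145 = 7100 m/s.
In the deflection region, r = mv/(qB₂) = (6.64×10^-27)(7100) / [(2×1.60×10^-19)(1.10)] = 1.34×10^-4 m.

r ≈ 0.134 mm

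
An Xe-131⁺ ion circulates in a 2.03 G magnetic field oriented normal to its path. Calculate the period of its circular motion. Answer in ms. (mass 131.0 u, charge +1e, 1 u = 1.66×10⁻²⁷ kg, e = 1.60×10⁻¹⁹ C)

The cyclotron period is independent of speed: T = 2πm/(qB).
T = 2π(2.17×10^-25) / [(1×1.60×10^-19)(2.03×10^-4)] = 0.0421 s.

T ≈ 42.1 ms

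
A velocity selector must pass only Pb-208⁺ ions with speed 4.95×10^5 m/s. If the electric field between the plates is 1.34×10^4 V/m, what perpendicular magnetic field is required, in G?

B ≈ 271 G

qE = qvB ⇒ B = E/v = (1.34×10^4) / (4.95×10^5) = 0.0271 T.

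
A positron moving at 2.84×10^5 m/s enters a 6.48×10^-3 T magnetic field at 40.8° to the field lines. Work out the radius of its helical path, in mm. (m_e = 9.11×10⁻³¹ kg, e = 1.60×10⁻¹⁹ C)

Only the perpendicular component v⊥ = v sin40.8° = 1.86×10^5 m/s is bent by the field.
r = m v⊥ /(qB) = (9.11×10^-31)(1.86×10^5) / [(1×1.60×10^-19)(6.48×10^-3)] = 1.63×10^-4 m.

r ≈ 0.163 mm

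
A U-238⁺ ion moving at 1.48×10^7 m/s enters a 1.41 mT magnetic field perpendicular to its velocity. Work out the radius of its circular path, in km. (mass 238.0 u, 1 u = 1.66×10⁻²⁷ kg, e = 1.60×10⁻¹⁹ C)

r ≈ 25.9 km

The magnetic force provides the centripetal force: qvB = mv²/r, so r = mv/(qB).
r = (3.95×10^-25 kg)(1.48×10^7 m/s) / [(1×1.60×10^-19 C)(1.41×10^-3 T)] = 2.59×10^4 m.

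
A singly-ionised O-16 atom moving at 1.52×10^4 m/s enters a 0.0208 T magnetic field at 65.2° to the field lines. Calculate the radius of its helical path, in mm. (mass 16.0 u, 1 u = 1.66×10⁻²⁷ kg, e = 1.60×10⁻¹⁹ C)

r ≈ 110 mm

Only the perpendicular component v⊥ = v sin65.2° = 1.38×10^4 m/s is bent by the field.
r = m v⊥ /(qB) = (2.66×10^-26)(1.38×10^4) / [(1×1.60×10^-19)(0.0208)] = 0.110 m.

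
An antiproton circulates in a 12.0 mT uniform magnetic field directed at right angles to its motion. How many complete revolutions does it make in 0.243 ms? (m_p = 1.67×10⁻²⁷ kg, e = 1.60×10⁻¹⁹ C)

T = 2πm/(qB) = 2π(1.67×10^-27) / [(1×1.60×10^-19)(0.0120)] = 5.4651×10^-6 s.
N = t/T = 2.43×10^-4 / 5.4651×10^-6 ≈ 44.46, so 44 complete revolutions.

N = 44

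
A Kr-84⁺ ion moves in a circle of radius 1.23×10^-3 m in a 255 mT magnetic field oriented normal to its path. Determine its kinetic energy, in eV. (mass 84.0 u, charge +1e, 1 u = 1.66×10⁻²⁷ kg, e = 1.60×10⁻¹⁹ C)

K ≈ 0.0564 eV

v = qBr/m = (1×1.60×10^-19)(0.255)(1.23×10^-3) / (1.39×10^-25) = 360 m/s.
K = ½mv² = 0.5·(1.39×10^-25)·(360)² = 9.03×10^-21 J = 0.0564 eV.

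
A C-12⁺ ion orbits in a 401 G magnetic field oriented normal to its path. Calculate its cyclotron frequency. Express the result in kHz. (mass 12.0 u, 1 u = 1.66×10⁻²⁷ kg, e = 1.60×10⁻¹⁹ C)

f ≈ 51.3 kHz

f = qB/(2πm) = (1×1.60×10^-19)(0.0401) / [2π(1.99×10^-26)] = 5.13×10^4 Hz.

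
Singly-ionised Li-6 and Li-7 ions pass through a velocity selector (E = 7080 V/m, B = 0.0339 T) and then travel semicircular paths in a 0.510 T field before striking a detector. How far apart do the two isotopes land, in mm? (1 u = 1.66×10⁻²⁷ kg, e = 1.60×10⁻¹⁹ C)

Both emerge at v = E/B₁ = 2.09×10^5 m/s.
r = mv/(qB₂), so r₁ = 0.02549 m and r₂ = 0.02974 m, giving Δr = 4.25×10^-3 m.
After a semicircle each ion lands a diameter 2r from the entry slit, so the separation is 2Δr = 8.50×10^-3 m.

Δd ≈ 8.50 mm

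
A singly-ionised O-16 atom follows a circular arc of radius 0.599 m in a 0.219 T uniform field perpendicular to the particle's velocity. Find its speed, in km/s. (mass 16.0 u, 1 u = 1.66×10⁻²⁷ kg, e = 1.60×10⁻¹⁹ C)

From qvB = mv²/r, v = qBr/m.
v = (1×1.60×10^-19)(0.219)(0.599) / (2.66×10^-26) = 7.90×10^5 m/s.

v ≈ 790 km/s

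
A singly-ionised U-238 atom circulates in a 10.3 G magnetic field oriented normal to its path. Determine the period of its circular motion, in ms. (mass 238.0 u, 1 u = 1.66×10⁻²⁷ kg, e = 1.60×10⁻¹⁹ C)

T ≈ 15.1 ms

The cyclotron period is independent of speed: T = 2πm/(qB).
T = 2π(3.95×10^-25) / [(1×1.60×10^-19)(1.03×10^-3)] = 0.0151 s.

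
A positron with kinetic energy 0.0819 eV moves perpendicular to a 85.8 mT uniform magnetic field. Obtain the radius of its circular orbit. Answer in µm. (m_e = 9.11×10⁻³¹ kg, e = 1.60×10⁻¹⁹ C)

Convert the energy: K = 0.0819 eV = 1.31×10^-20 J.
v = √(2K/m) = √(2·1.31×10^-20/9.11×10^-31) = 1.70×10^5 m/s.
r = mv/(qB) = (9.11×10^-31)(1.70×10^5) / [(1×1.60×10^-19)(0.0858)] = 1.13×10^-5 m.

r ≈ 11.3 µm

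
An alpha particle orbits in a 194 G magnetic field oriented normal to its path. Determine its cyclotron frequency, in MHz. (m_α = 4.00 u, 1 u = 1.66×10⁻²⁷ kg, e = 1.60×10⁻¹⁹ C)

f ≈ 0.149 MHz

f = qB/(2πm) = (2×1.60×10^-19)(0.0194) / [2π(6.64×10^-27)] = 1.49×10^5 Hz.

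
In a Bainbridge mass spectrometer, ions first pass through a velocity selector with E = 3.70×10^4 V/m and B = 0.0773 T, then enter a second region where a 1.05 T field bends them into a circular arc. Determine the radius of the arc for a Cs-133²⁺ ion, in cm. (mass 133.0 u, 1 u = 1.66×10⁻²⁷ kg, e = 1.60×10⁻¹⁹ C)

r ≈ 31.5 cm

The selector passes v = E/B = 3.70×10^4/0.0773 = 4.79×10^5 m/s.
In the deflection region, r = mv/(qB₂) = (2.21×10^-25)(4.79×10^5) / [(2×1.60×10^-19)(1.05)] = 0.315 m.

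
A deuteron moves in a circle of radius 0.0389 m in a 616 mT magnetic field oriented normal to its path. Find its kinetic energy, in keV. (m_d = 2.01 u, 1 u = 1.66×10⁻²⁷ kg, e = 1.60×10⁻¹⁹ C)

v = qBr/m = (1×1.60×10^-19)(0.616)(0.0389) / (3.34×10^-27) = 1.15×10^6 m/s.
K = ½mv² = 0.5·(3.34×10^-27)·(1.15×10^6)² = 2.20×10^-15 J = 13.8 keV.

K ≈ 13.8 keV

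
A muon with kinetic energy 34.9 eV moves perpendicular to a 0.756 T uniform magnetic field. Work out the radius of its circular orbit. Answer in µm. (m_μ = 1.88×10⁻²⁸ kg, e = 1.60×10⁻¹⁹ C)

Convert the energy: K = 34.9 eV = 5.58×10^-18 J.
v = √(2K/m) = √(2·5.58×10^-18/1.88×10^-28) = 2.44×10^5 m/s.
r = mv/(qB) = (1.88×10^-28)(2.44×10^5) / [(1×1.60×10^-19)(0.756)] = 3.79×10^-4 m.

r ≈ 379 µm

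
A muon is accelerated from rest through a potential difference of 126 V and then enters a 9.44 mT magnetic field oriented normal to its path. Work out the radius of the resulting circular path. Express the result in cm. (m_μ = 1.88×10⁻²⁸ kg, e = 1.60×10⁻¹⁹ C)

r ≈ 5.76 cm

The kinetic energy gained is K = qV = (1×1.60×10^-19)(126) = 2.02×10^-17 J.
v = √(2K/m) = 4.63×10^5 m/s.
r = mv/(qB) = (1.88×10^-28)(4.63×10^5) / [(1×1.60×10^-19)(9.44×10^-3)] = 0.0576 m.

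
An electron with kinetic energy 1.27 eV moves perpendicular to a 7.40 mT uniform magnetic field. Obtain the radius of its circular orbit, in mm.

r ≈ 0.514 mm

Convert the energy: K = 1.27 eV = 2.03×10^-19 J.
v = √(2K/m) = √(2·2.03×10^-19/9.11×10^-31) = 6.68×10^5 m/s.
r = mv/(qB) = (9.11×10^-31)(6.68×10^5) / [(1×1.60×10^-19)(7.40×10^-3)] = 5.14×10^-4 m.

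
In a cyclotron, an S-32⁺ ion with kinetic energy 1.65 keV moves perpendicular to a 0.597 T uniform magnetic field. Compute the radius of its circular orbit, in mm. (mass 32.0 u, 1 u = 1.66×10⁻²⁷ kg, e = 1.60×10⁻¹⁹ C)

Convert the energy: K = 1.65 keV = 2.64×10^-16 J.
v = √(2K/m) = √(2·2.64×10^-16/5.31×10^-26) = 9.97×10^4 m/s.
r = mv/(qB) = (5.31×10^-26)(9.97×10^4) / [(1×1.60×10^-19)(0.597)] = 0.0554 m.

r ≈ 55.4 mm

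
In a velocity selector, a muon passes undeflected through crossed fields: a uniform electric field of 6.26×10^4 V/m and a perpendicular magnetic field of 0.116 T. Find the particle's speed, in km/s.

v ≈ 540 km/s

For zero net force, qE = qvB, so v = E/B.
v = (6.26×10^4) / (0.116) = 5.40×10^5 m/s.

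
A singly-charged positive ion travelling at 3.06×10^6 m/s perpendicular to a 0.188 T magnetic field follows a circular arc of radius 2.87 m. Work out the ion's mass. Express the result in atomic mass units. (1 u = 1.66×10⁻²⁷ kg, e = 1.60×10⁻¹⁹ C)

m ≈ 17.0 u

qvB = mv²/r ⇒ m = qBr/v.
m = (1×1.60×10^-19)(0.188)(2.87) / (3.06×10^6) = 2.82×10^-26 kg = 17.0 u.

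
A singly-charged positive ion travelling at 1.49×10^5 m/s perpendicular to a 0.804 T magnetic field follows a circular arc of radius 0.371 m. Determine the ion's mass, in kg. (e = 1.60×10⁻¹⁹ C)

qvB = mv²/r ⇒ m = qBr/v.
m = (1×1.60×10^-19)(0.804)(0.371) / (1.49×10^5) = 3.20×10^-25 kg.

m ≈ 3.20×10^-25 kg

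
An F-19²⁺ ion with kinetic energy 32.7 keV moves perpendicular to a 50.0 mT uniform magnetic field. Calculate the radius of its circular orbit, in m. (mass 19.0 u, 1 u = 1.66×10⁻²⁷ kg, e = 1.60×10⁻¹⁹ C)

Convert the energy: K = 32.7 keV = 5.23×10^-15 J.
v = √(2K/m) = √(2·5.23×10^-15/3.15×10^-26) = 5.76×10^5 m/s.
r = mv/(qB) = (3.15×10^-26)(5.76×10^5) / [(2×1.60×10^-19)(0.0500)] = 1.14 m.

r ≈ 1.14 m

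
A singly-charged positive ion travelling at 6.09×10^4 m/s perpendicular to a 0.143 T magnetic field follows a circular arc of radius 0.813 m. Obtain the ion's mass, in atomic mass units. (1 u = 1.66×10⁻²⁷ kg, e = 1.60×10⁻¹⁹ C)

m ≈ 184 u

qvB = mv²/r ⇒ m = qBr/v.
m = (1×1.60×10^-19)(0.143)(0.813) / (6.09×10^4) = 3.05×10^-25 kg = 184 u.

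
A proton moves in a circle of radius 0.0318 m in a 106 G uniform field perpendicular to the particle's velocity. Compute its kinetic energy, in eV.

v = qBr/m = (1×1.60×10^-19)(0.0106)(0.0318) / (1.67×10^-27) = 3.23×10^4 m/s.
K = ½mv² = 0.5·(1.67×10^-27)·(3.23×10^4)² = 8.71×10^-19 J = 5.44 eV.

K ≈ 5.44 eV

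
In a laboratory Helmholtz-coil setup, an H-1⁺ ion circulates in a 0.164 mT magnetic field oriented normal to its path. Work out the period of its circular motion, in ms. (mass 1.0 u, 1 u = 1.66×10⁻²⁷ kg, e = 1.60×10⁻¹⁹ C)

The cyclotron period is independent of speed: T = 2πm/(qB).
T = 2π(1.66×10^-27) / [(1×1.60×10^-19)(1.64×10^-4)] = 3.97×10^-4 s.

T ≈ 0.397 ms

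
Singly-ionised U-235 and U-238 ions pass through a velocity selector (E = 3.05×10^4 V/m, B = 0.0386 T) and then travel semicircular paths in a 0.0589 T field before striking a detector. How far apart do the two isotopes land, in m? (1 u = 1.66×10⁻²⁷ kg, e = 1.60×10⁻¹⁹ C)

Both emerge at v = E/B₁ = 7.90×10^5 m/s.
r = mv/(qB₂), so r₁ = 32.708 m and r₂ = 33.125 m, giving Δr = 0.418 m.
After a semicircle each ion lands a diameter 2r from the entry slit, so the separation is 2Δr = 0.835 m.

Δd ≈ 0.835 m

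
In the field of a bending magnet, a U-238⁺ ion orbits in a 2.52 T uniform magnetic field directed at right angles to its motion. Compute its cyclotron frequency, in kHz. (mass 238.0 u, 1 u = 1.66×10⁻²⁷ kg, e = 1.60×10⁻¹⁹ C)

f ≈ 162 kHz

f = qB/(2πm) = (1×1.60×10^-19)(2.52) / [2π(3.95×10^-25)] = 1.62×10^5 Hz.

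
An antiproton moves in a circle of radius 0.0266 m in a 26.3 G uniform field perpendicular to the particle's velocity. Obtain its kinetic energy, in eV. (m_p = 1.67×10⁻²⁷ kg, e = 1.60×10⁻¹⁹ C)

v = qBr/m = (1×1.60×10^-19)(2.63×10^-3)(0.0266) / (1.67×10^-27) = 6700 m/s.
K = ½mv² = 0.5·(1.67×10^-27)·(6700)² = 3.75×10^-20 J = 0.234 eV.

K ≈ 0.234 eV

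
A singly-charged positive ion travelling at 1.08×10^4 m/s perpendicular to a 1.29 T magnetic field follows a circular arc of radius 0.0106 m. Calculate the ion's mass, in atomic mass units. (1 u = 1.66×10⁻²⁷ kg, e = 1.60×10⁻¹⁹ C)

m ≈ 122 u

qvB = mv²/r ⇒ m = qBr/v.
m = (1×1.60×10^-19)(1.29)(0.0106) / (1.08×10^4) = 2.03×10^-25 kg = 122 u.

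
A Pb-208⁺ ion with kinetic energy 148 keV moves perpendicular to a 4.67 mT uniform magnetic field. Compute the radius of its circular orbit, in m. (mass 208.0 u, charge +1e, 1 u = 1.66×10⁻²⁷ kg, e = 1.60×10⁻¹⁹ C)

Convert the energy: K = 148 keV = 2.37×10^-14 J.
v = √(2K/m) = √(2·2.37×10^-14/3.45×10^-25) = 3.70×10^5 m/s.
r = mv/(qB) = (3.45×10^-25)(3.70×10^5) / [(1×1.60×10^-19)(4.67×10^-3)] = 171 m.

r ≈ 171 m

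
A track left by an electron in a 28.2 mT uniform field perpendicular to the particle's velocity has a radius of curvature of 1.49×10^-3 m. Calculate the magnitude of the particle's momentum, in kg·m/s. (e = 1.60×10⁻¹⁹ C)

p ≈ 6.72×10^-24 kg·m/s

Since qvB = mv²/r, the momentum p = mv = qBr.
p = (1×1.60×10^-19)(0.0282)(1.49×10^-3) = 6.72×10^-24 kg·m/s.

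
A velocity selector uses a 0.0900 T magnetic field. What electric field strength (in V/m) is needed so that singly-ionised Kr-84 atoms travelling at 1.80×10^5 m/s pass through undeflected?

qE = qvB ⇒ E = vB = (1.80×10^5)(0.0900) = 1.62×10^4 V/m.

E ≈ 1.62×10^4 V/m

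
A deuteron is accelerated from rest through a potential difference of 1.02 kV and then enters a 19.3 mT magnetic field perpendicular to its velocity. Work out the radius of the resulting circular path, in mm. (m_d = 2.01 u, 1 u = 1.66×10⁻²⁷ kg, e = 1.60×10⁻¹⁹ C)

The kinetic energy gained is K = qV = (1×1.60×10^-19)(1020) = 1.63×10^-16 J.
v = √(2K/m) = 3.13×10^5 m/s.
r = mv/(qB) = (3.34×10^-27)(3.13×10^5) / [(1×1.60×10^-19)(0.0193)] = 0.338 m.

r ≈ 338 mm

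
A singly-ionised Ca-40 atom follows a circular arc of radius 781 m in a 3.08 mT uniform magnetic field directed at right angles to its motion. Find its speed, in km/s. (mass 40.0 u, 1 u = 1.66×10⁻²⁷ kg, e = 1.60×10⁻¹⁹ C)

From qvB = mv²/r, v = qBr/m.
v = (1×1.60×10^-19)(3.08×10^-3)(781) / (6.64×10^-26) = 5.80×10^6 m/s.

v ≈ 5800 km/s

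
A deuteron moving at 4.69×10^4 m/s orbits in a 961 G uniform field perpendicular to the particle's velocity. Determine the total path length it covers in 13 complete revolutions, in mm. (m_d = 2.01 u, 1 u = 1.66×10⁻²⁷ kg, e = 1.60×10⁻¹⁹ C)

L ≈ 831 mm

r = mv/(qB) = 0.0102 m, so one revolution covers 2πr = 0.0639 m.
In 13 revolutions: L = 13·2πr = 0.831 m.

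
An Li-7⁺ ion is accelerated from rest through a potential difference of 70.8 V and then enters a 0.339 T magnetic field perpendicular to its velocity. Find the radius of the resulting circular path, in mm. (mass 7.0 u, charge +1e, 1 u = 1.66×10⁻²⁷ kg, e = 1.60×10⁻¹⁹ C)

r ≈ 9.46 mm

The kinetic energy gained is K = qV = (1×1.60×10^-19)(70.8) = 1.13×10^-17 J.
v = √(2K/m) = 4.42×10^4 m/s.
r = mv/(qB) = (1.16×10^-26)(4.42×10^4) / [(1×1.60×10^-19)(0.339)] = 9.46×10^-3 m.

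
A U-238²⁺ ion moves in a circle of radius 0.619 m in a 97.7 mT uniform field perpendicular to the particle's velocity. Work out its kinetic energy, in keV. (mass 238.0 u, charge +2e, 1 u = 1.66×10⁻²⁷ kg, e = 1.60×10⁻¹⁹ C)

v = qBr/m = (2×1.60×10^-19)(0.0977)(0.619) / (3.95×10^-25) = 4.90×10^4 m/s.
K = ½mv² = 0.5·(3.95×10^-25)·(4.90×10^4)² = 4.74×10^-16 J = 2.96 keV.

K ≈ 2.96 keV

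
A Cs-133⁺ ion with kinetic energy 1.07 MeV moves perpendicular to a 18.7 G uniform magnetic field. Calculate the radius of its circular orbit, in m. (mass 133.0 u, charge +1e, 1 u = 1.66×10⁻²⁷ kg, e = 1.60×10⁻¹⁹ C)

r ≈ 919 m

Convert the energy: K = 1.07 MeV = 1.71×10^-13 J.
v = √(2K/m) = √(2·1.71×10^-13/2.21×10^-25) = 1.25×10^6 m/s.
r = mv/(qB) = (2.21×10^-25)(1.25×10^6) / [(1×1.60×10^-19)(1.87×10^-3)] = 919 m.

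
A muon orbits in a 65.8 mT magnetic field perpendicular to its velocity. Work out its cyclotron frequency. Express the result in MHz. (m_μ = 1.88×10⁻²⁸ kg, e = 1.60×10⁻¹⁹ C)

f = qB/(2πm) = (1×1.60×10^-19)(0.0658) / [2π(1.88×10^-28)] = 8.91×10^6 Hz.

f ≈ 8.91 MHz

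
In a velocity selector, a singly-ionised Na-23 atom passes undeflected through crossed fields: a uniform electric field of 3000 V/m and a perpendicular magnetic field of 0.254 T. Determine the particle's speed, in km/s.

For zero net force, qE = qvB, so v = E/B.
v = (3000) / (0.254) = 1.18×10^4 m/s.

v ≈ 11.8 km/s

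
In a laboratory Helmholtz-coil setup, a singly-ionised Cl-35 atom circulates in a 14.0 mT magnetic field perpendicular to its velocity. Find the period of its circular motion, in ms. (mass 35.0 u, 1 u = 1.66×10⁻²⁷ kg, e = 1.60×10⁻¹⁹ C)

T ≈ 0.163 ms

The cyclotron period is independent of speed: T = 2πm/(qB).
T = 2π(5.81×10^-26) / [(1×1.60×10^-19)(0.0140)] = 1.63×10^-4 s.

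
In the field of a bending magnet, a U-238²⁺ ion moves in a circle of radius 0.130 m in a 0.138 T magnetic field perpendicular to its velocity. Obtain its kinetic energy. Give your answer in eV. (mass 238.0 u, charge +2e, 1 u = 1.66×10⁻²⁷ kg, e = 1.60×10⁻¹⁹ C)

K ≈ 261 eV

v = qBr/m = (2×1.60×10^-19)(0.138)(0.130) / (3.95×10^-25) = 1.45×10^4 m/s.
K = ½mv² = 0.5·(3.95×10^-25)·(1.45×10^4)² = 4.17×10^-17 J = 261 eV.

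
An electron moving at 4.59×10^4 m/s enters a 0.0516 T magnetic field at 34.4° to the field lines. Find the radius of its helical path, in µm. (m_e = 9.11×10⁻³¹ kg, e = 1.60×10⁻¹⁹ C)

r ≈ 2.86 µm

Only the perpendicular component v⊥ = v sin34.4° = 2.59×10^4 m/s is bent by the field.
r = m v⊥ /(qB) = (9.11×10^-31)(2.59×10^4) / [(1×1.60×10^-19)(0.0516)] = 2.86×10^-6 m.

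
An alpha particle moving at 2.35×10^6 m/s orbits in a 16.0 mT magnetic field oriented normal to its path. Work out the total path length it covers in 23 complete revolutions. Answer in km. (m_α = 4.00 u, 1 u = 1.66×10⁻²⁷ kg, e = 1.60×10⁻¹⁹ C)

L ≈ 0.440 km

r = mv/(qB) = 3.05 m, so one revolution covers 2πr = 19.1 m.
In 23 revolutions: L = 23·2πr = 440 m.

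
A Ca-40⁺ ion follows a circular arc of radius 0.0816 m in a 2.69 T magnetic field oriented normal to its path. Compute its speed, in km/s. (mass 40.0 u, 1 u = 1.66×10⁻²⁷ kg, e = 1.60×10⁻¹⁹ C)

From qvB = mv²/r, v = qBr/m.
v = (1×1.60×10^-19)(2.69)(0.0816) / (6.64×10^-26) = 5.29×10^5 m/s.

v ≈ 529 km/s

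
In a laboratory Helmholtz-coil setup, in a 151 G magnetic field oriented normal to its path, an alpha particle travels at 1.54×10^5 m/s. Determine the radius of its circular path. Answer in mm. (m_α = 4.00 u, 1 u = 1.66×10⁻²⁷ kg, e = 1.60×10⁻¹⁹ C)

The magnetic force provides the centripetal force: qvB = mv²/r, so r = mv/(qB).
r = (6.64×10^-27 kg)(1.54×10^5 m/s) / [(2×1.60×10^-19 C)(0.0151 T)] = 0.212 m.

r ≈ 212 mm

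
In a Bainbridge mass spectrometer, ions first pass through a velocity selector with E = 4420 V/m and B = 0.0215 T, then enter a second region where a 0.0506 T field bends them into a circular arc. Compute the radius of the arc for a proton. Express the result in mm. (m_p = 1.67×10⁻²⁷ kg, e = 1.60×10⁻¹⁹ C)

r ≈ 42.4 mm

The selector passes v = E/B = 4420/0.0215 = 2.06×10^5 m/s.
In the deflection region, r = mv/(qB₂) = (1.67×10^-27)(2.06×10^5) / [(1×1.60×10^-19)(0.0506)] = 0.0424 m.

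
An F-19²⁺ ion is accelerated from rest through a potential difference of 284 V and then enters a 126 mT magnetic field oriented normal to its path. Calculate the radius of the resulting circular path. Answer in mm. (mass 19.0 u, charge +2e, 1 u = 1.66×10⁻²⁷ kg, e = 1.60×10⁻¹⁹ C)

The kinetic energy gained is K = qV = (2×1.60×10^-19)(284) = 9.09×10^-17 J.
v = √(2K/m) = 7.59×10^4 m/s.
r = mv/(qB) = (3.15×10^-26)(7.59×10^4) / [(2×1.60×10^-19)(0.126)] = 0.0594 m.

r ≈ 59.4 mm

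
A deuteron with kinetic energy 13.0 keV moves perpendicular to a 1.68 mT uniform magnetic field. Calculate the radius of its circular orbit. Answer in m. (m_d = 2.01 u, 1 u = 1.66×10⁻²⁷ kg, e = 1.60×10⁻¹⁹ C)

Convert the energy: K = 13.0 keV = 2.08×10^-15 J.
v = √(2K/m) = √(2·2.08×10^-15/3.34×10^-27) = 1.12×10^6 m/s.
r = mv/(qB) = (3.34×10^-27)(1.12×10^6) / [(1×1.60×10^-19)(1.68×10^-3)] = 13.9 m.

r ≈ 13.9 m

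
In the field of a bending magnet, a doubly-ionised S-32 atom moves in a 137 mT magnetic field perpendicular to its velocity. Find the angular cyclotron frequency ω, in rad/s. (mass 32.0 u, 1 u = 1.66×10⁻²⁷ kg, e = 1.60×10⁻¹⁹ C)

ω = qB/m = (2×1.60×10^-19)(0.137) / (5.31×10^-26) = 8.25×10^5 rad/s.

ω ≈ 8.25×10^5 rad/s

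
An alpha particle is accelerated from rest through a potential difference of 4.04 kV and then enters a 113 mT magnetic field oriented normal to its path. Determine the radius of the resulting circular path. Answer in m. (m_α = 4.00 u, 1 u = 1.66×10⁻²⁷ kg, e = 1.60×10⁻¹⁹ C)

r ≈ 0.115 m

The kinetic energy gained is K = qV = (2×1.60×10^-19)(4040) = 1.29×10^-15 J.
v = √(2K/m) = 6.24×10^5 m/s.
r = mv/(qB) = (6.64×10^-27)(6.24×10^5) / [(2×1.60×10^-19)(0.113)] = 0.115 m.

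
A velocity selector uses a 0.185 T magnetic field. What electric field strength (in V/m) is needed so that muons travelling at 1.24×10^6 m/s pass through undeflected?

qE = qvB ⇒ E = vB = (1.24×10^6)(0.185) = 2.29×10^5 V/m.

E ≈ 2.29×10^5 V/m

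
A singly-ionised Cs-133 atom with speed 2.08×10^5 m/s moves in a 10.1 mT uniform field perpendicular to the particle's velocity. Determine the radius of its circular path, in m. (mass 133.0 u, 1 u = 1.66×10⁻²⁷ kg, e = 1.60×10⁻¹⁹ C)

The magnetic force provides the centripetal force: qvB = mv²/r, so r = mv/(qB).
r = (2.21×10^-25 kg)(2.08×10^5 m/s) / [(1×1.60×10^-19 C)(0.0101 T)] = 28.4 m.

r ≈ 28.4 m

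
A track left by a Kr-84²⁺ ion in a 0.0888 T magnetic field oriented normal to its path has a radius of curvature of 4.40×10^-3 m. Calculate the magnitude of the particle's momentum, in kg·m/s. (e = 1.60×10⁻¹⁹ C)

Since qvB = mv²/r, the momentum p = mv = qBr.
p = (2×1.60×10^-19)(0.0888)(4.40×10^-3) = 1.25×10^-22 kg·m/s.

p ≈ 1.25×10^-22 kg·m/s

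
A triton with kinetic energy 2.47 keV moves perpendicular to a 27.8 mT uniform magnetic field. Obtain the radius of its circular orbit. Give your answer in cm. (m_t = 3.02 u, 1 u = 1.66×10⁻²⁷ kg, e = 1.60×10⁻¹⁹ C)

Convert the energy: K = 2.47 keV = 3.95×10^-16 J.
v = √(2K/m) = √(2·3.95×10^-16/5.01×10^-27) = 3.97×10^5 m/s.
r = mv/(qB) = (5.01×10^-27)(3.97×10^5) / [(1×1.60×10^-19)(0.0278)] = 0.448 m.

r ≈ 44.8 cm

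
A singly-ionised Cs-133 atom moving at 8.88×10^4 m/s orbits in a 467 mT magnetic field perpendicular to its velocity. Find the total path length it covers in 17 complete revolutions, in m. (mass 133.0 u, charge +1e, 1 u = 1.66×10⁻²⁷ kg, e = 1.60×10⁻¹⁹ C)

r = mv/(qB) = 0.262 m, so one revolution covers 2πr = 1.65 m.
In 17 revolutions: L = 17·2πr = 28.0 m.

L ≈ 28.0 m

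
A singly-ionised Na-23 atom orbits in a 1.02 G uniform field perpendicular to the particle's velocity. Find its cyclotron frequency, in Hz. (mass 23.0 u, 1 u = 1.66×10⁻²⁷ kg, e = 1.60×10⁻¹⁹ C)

f ≈ 68.0 Hz

f = qB/(2πm) = (1×1.60×10^-19)(1.02×10^-4) / [2π(3.82×10^-26)] = 68.0 Hz.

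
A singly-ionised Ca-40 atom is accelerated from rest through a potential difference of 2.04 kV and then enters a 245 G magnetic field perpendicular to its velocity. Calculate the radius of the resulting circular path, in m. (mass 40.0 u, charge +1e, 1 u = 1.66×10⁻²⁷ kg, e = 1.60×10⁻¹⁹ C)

The kinetic energy gained is K = qV = (1×1.60×10^-19)(2040) = 3.26×10^-16 J.
v = √(2K/m) = 9.92×10^4 m/s.
r = mv/(qB) = (6.64×10^-26)(9.92×10^4) / [(1×1.60×10^-19)(0.0245)] = 1.68 m.

r ≈ 1.68 m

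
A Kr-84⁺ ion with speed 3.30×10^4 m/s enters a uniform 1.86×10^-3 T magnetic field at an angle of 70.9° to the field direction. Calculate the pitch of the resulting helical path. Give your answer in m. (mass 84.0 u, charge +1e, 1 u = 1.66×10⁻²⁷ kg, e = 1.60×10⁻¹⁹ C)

pitch ≈ 31.8 m

The velocity component along B is v∥ = v cos70.9° = 1.08×10^4 m/s.
The cyclotron period T = 2πm/(qB) = 2.94×10^-3 s is set by m, q, B alone.
Pitch = v∥·T = (1.08×10^4)(2.94×10^-3) = 31.8 m.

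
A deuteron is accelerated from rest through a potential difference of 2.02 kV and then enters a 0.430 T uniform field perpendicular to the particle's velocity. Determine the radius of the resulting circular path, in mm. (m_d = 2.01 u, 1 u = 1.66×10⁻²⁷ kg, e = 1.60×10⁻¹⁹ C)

r ≈ 21.3 mm

The kinetic energy gained is K = qV = (1×1.60×10^-19)(2020) = 3.23×10^-16 J.
v = √(2K/m) = 4.40×10^5 m/s.
r = mv/(qB) = (3.34×10^-27)(4.40×10^5) / [(1×1.60×10^-19)(0.430)] = 0.0213 m.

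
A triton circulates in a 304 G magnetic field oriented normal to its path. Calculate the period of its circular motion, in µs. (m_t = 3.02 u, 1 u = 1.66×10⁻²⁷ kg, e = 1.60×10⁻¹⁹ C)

The cyclotron period is independent of speed: T = 2πm/(qB).
T = 2π(5.01×10^-27) / [(1×1.60×10^-19)(0.0304)] = 6.48×10^-6 s.

T ≈ 6.48 µs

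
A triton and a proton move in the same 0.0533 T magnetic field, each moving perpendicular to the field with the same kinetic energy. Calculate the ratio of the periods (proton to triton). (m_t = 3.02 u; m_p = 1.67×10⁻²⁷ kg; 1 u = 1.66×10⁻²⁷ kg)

ratio ≈ 0.333

T = 2πm/(qB) is independent of speed, so T₂/T₁ = (m₂/q₂)/(m₁/q₁).
T_{proton}/T_{triton} = (1.67×10^-27/1e) / (5.01×10^-27/1e) = 0.333.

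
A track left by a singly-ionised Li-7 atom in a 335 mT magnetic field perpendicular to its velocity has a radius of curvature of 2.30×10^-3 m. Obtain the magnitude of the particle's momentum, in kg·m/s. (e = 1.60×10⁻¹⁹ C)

p ≈ 1.23×10^-22 kg·m/s

Since qvB = mv²/r, the momentum p = mv = qBr.
p = (1×1.60×10^-19)(0.335)(2.30×10^-3) = 1.23×10^-22 kg·m/s.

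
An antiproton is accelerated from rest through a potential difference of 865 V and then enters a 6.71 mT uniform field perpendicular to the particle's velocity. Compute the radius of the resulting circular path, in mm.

r ≈ 633 mm

The kinetic energy gained is K = qV = (1×1.60×10^-19)(865) = 1.38×10^-16 J.
v = √(2K/m) = 4.07×10^5 m/s.
r = mv/(qB) = (1.67×10^-27)(4.07×10^5) / [(1×1.60×10^-19)(6.71×10^-3)] = 0.633 m.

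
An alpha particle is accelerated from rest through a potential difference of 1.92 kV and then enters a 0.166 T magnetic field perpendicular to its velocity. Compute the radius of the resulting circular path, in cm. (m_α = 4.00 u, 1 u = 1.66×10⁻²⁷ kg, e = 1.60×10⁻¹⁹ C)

The kinetic energy gained is K = qV = (2×1.60×10^-19)(1920) = 6.14×10^-16 J.
v = √(2K/m) = 4.30×10^5 m/s.
r = mv/(qB) = (6.64×10^-27)(4.30×10^5) / [(2×1.60×10^-19)(0.166)] = 0.0538 m.

r ≈ 5.38 cm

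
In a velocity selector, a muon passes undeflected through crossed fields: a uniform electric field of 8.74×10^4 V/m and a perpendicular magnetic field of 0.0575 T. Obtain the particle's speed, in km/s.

For zero net force, qE = qvB, so v = E/B.
v = (8.74×10^4) / (0.0575) = 1.52×10^6 m/s.

v ≈ 1520 km/s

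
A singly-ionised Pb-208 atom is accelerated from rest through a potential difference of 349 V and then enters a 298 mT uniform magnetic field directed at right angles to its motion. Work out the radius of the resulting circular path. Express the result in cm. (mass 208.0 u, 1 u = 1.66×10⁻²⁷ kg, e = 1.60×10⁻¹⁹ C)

r ≈ 13.0 cm

The kinetic energy gained is K = qV = (1×1.60×10^-19)(349) = 5.58×10^-17 J.
v = √(2K/m) = 1.80×10^4 m/s.
r = mv/(qB) = (3.45×10^-25)(1.80×10^4) / [(1×1.60×10^-19)(0.298)] = 0.130 m.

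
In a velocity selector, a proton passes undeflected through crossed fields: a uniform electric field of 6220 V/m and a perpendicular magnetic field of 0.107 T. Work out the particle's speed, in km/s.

For zero net force, qE = qvB, so v = E/B.
v = (6220) / (0.107) = 5.81×10^4 m/s.

v ≈ 58.1 km/s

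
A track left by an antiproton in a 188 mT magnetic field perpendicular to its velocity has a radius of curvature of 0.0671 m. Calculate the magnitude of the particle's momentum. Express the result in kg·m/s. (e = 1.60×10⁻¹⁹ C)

p ≈ 2.02×10^-21 kg·m/s

Since qvB = mv²/r, the momentum p = mv = qBr.
p = (1×1.60×10^-19)(0.188)(0.0671) = 2.02×10^-21 kg·m/s.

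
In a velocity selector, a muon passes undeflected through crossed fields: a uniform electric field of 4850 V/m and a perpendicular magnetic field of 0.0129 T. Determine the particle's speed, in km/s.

For zero net force, qE = qvB, so v = E/B.
v = (4850) / (0.0129) = 3.76×10^5 m/s.

v ≈ 376 km/s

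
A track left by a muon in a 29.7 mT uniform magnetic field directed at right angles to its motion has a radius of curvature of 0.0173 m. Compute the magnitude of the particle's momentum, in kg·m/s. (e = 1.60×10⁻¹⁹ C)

p ≈ 8.22×10^-23 kg·m/s

Since qvB = mv²/r, the momentum p = mv = qBr.
p = (1×1.60×10^-19)(0.0297)(0.0173) = 8.22×10^-23 kg·m/s.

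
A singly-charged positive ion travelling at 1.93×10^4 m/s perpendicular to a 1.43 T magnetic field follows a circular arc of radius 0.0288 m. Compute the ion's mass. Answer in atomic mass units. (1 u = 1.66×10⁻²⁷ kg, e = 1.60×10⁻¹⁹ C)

qvB = mv²/r ⇒ m = qBr/v.
m = (1×1.60×10^-19)(1.43)(0.0288) / (1.93×10^4) = 3.41×10^-25 kg = 206 u.

m ≈ 206 u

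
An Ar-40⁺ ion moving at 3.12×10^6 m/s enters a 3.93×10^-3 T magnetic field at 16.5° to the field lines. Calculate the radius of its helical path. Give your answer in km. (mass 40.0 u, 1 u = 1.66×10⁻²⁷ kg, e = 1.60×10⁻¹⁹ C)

Only the perpendicular component v⊥ = v sin16.5° = 8.86×10^5 m/s is bent by the field.
r = m v⊥ /(qB) = (6.64×10^-26)(8.86×10^5) / [(1×1.60×10^-19)(3.93×10^-3)] = 93.6 m.

r ≈ 0.0936 km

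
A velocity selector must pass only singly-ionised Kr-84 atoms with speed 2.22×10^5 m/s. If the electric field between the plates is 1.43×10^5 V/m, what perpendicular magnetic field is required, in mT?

qE = qvB ⇒ B = E/v = (1.43×10^5) / (2.22×10^5) = 0.644 T.

B ≈ 644 mT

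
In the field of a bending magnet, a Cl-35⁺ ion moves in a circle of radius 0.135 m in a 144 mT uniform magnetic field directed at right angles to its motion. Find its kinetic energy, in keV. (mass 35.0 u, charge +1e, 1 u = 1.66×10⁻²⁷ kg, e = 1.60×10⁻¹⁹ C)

v = qBr/m = (1×1.60×10^-19)(0.144)(0.135) / (5.81×10^-26) = 5.35×10^4 m/s.
K = ½mv² = 0.5·(5.81×10^-26)·(5.35×10^4)² = 8.33×10^-17 J = 0.520 keV.

K ≈ 0.520 keV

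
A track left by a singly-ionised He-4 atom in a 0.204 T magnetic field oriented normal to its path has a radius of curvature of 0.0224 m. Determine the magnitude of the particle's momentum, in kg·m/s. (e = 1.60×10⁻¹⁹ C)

Since qvB = mv²/r, the momentum p = mv = qBr.
p = (1×1.60×10^-19)(0.204)(0.0224) = 7.31×10^-22 kg·m/s.

p ≈ 7.31×10^-22 kg·m/s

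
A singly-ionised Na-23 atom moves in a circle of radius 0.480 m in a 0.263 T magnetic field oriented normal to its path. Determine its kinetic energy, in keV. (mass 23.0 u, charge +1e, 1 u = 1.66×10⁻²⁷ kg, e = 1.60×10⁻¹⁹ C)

v = qBr/m = (1×1.60×10^-19)(0.263)(0.480) / (3.82×10^-26) = 5.29×10^5 m/s.
K = ½mv² = 0.5·(3.82×10^-26)·(5.29×10^5)² = 5.34×10^-15 J = 33.4 keV.

K ≈ 33.4 keV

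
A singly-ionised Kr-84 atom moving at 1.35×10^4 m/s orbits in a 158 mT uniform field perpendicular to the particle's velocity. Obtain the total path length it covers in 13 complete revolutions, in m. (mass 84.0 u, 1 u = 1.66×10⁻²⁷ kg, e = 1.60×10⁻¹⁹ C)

r = mv/(qB) = 0.0745 m, so one revolution covers 2πr = 0.468 m.
In 13 revolutions: L = 13·2πr = 6.08 m.

L ≈ 6.08 m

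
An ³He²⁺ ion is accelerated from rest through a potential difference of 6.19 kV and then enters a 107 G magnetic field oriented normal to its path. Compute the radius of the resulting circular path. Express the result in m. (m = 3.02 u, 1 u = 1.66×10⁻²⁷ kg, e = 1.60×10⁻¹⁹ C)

The kinetic energy gained is K = qV = (2×1.60×10^-19)(6190) = 1.98×10^-15 J.
v = √(2K/m) = 8.89×10^5 m/s.
r = mv/(qB) = (5.01×10^-27)(8.89×10^5) / [(2×1.60×10^-19)(0.0107)] = 1.30 m.

r ≈ 1.30 m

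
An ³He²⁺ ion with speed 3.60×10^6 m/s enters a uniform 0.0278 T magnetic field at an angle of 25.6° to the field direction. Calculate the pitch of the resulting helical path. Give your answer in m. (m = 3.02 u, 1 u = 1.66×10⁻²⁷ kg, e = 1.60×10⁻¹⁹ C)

The velocity component along B is v∥ = v cos25.6° = 3.25×10^6 m/s.
The cyclotron period T = 2πm/(qB) = 3.54×10^-6 s is set by m, q, B alone.
Pitch = v∥·T = (3.25×10^6)(3.54×10^-6) = 11.5 m.

pitch ≈ 11.5 m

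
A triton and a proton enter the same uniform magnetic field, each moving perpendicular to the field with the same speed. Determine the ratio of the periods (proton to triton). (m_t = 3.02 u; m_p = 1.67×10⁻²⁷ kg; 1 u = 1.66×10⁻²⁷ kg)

T = 2πm/(qB) is independent of speed, so T₂/T₁ = (m₂/q₂)/(m₁/q₁).
T_{proton}/T_{triton} = (1.67×10^-27/1e) / (5.01×10^-27/1e) = 0.333.

ratio ≈ 0.333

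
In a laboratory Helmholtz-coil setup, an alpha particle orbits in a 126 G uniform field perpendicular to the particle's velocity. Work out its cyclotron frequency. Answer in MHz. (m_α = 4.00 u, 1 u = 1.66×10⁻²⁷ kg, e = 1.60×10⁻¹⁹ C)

f = qB/(2πm) = (2×1.60×10^-19)(0.0126) / [2π(6.64×10^-27)] = 9.66×10^4 Hz.

f ≈ 0.0966 MHz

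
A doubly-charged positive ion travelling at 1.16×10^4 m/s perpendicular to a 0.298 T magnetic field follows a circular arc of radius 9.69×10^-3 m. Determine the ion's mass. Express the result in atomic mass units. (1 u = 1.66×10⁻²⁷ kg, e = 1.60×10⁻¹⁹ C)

qvB = mv²/r ⇒ m = qBr/v.
m = (2×1.60×10^-19)(0.298)(9.69×10^-3) / (1.16×10^4) = 7.97×10^-26 kg = 48.0 u.

m ≈ 48.0 u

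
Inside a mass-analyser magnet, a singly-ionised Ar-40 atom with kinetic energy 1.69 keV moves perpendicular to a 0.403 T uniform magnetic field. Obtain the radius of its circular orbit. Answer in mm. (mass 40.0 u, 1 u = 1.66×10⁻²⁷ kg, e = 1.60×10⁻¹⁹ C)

Convert the energy: K = 1.69 keV = 2.70×10^-16 J.
v = √(2K/m) = √(2·2.70×10^-16/6.64×10^-26) = 9.02×10^4 m/s.
r = mv/(qB) = (6.64×10^-26)(9.02×10^4) / [(1×1.60×10^-19)(0.403)] = 0.0929 m.

r ≈ 92.9 mm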